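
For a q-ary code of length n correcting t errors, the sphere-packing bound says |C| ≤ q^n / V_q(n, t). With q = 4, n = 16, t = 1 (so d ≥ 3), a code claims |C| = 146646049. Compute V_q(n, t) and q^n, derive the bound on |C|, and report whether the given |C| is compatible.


V_q(n, t) = 49, q^n = 4294967296, Hamming bound = 87652393, |C| = 146646049 > bound (violated).

Step 1: Compute V_q(n, t) = Σ_{j=0}^1 C(n, j) (q−1)^j.
  j = 0: C(16,0)·(3)^0 = 1·1 = 1.
  j = 1: C(16,1)·(3)^1 = 16·3 = 48.
  V_q(n, t) = 1 + 48 = 49.
Step 2: q^n = 4^16 = 4294967296.
Step 3: Hamming bound ⌊q^n / V_q(n,t)⌋ = ⌊4294967296/49⌋ = 87652393.
Step 4: Compare |C| = 146646049 to 87652393: violated.
The claimed |C| lies above the Hamming bound, so no 4-ary code of length 16 with d ≥ 3 can have 146646049 codewords.


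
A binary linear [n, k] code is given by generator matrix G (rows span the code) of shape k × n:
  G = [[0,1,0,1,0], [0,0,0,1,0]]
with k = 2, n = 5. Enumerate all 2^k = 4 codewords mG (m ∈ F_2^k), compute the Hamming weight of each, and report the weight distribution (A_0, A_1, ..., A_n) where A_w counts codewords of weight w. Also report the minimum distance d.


Weight distribution: A_0 = 1, A_1 = 2, A_2 = 1. Minimum distance d = 1.

Enumerate all 2^2 = 4 messages m ∈ F_2^2.
For each, compute codeword c = mG in F_2^5, then tally its weight.
  m = 00 → c = 00000, weight = 0.
  m = 10 → c = 01010, weight = 2.
  m = 01 → c = 00010, weight = 1.
  m = 11 → c = 01000, weight = 1.
Tally weights:
  weight 0: 1 codewords.
  weight 1: 2 codewords.
  weight 2: 1 codewords.
Minimum distance d = smallest w > 0 with A_w > 0 = 1.
Sanity: Σ A_w = 4 = 2^2 = 4 ✓.


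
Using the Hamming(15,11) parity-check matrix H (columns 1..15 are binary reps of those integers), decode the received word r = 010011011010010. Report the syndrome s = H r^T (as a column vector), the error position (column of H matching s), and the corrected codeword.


s = (0, 1, 0, 1)^T, error position = 5, corrected codeword c = 010001011010010

Compute s = H r^T mod 2 one row at a time:
  s_1 = 1 + 1 + 0 + 1 + 0 + 0 + 1 + 0 = 4 ≡ 0 (mod 2).
  s_2 = 0 + 1 + 1 + 0 + 0 + 0 + 1 + 0 = 3 ≡ 1 (mod 2).
  s_3 = 1 + 0 + 1 + 0 + 0 + 1 + 1 + 0 = 4 ≡ 0 (mod 2).
  s_4 = 0 + 0 + 1 + 0 + 1 + 1 + 0 + 0 = 3 ≡ 1 (mod 2).
s = (0, 1, 0, 1)^T — this equals column 5 of H (binary 0101), so error is at position 5.
Correct: flip bit 5 of r = 010011011010010 to get c = 010001011010010.


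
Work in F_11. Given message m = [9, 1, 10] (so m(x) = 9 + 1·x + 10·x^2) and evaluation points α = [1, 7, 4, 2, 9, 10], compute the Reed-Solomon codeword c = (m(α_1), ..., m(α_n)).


c = [9, 0, 8, 7, 3, 7]

Message polynomial: m(x) = 9 + 1·x + 10·x^2 (mod 11).
For each evaluation point α_i, compute m(α_i) mod 11:
  α_1 = 1: Horner steps 10 → 0 → 9, so m(1) = 9.
  α_2 = 7: Horner steps 10 → 5 → 0, so m(7) = 0.
  α_3 = 4: Horner steps 10 → 8 → 8, so m(4) = 8.
  α_4 = 2: Horner steps 10 → 10 → 7, so m(2) = 7.
  α_5 = 9: Horner steps 10 → 3 → 3, so m(9) = 3.
  α_6 = 10: Horner steps 10 → 2 → 7, so m(10) = 7.
Codeword c = [9, 0, 8, 7, 3, 7] ∈ F_11^6.


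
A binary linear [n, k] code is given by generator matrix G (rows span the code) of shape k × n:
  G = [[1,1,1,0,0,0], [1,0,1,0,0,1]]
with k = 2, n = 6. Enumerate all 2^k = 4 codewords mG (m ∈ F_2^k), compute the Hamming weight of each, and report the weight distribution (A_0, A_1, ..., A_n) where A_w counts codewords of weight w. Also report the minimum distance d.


Weight distribution: A_0 = 1, A_2 = 1, A_3 = 2. Minimum distance d = 2.

Enumerate all 2^2 = 4 messages m ∈ F_2^2.
For each, compute codeword c = mG in F_2^6, then tally its weight.
  m = 00 → c = 000000, weight = 0.
  m = 10 → c = 111000, weight = 3.
  m = 01 → c = 101001, weight = 3.
  m = 11 → c = 010001, weight = 2.
Tally weights:
  weight 0: 1 codewords.
  weight 2: 1 codewords.
  weight 3: 2 codewords.
Minimum distance d = smallest w > 0 with A_w > 0 = 2.
Sanity: Σ A_w = 4 = 2^2 = 4 ✓.


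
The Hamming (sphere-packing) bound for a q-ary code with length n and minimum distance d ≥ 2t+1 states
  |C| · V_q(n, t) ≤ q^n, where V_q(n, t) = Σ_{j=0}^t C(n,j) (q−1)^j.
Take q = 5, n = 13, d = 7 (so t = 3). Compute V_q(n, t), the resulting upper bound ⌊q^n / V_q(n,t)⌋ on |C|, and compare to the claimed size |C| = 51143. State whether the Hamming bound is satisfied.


V_q(n, t) = 19605, q^n = 1220703125, Hamming bound = 62264, |C| = 51143 ≤ bound (satisfied).

Step 1: Compute V_q(n, t) = Σ_{j=0}^3 C(n, j) (q−1)^j.
  j = 0: C(13,0)·(4)^0 = 1·1 = 1.
  j = 1: C(13,1)·(4)^1 = 13·4 = 52.
  j = 2: C(13,2)·(4)^2 = 78·16 = 1248.
  j = 3: C(13,3)·(4)^3 = 286·64 = 18304.
  V_q(n, t) = 1 + 52 + 1248 + 18304 = 19605.
Step 2: q^n = 5^13 = 1220703125.
Step 3: Hamming bound ⌊q^n / V_q(n,t)⌋ = ⌊1220703125/19605⌋ = 62264.
Step 4: Compare |C| = 51143 to 62264: satisfied.
The claimed |C| lies below the Hamming bound.


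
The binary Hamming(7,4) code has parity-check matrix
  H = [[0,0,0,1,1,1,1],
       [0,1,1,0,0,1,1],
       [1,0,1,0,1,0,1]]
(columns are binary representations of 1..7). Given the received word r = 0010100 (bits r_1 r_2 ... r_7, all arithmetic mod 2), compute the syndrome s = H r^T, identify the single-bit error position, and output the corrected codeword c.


s = (1, 1, 0)^T, error position = 6, corrected codeword c = 0010110

Compute s = H r^T mod 2 one row at a time:
  s_1 = 0 + 1 + 0 + 0 = 1 ≡ 1 (mod 2).
  s_2 = 0 + 1 + 0 + 0 = 1 ≡ 1 (mod 2).
  s_3 = 0 + 1 + 1 + 0 = 2 ≡ 0 (mod 2).
s = (1, 1, 0)^T — this equals column 6 of H (binary 110), so error is at position 6.
Correct: flip bit 6 of r = 0010100 to get c = 0010110.


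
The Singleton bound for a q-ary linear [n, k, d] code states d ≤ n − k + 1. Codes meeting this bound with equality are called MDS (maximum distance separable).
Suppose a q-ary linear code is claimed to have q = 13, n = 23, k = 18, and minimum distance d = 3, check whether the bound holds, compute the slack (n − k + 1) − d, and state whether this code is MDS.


Singleton RHS = n − k + 1 = 6, slack = 3, bound satisfied, not MDS.

Singleton bound: d ≤ n − k + 1.
Here n = 23, k = 18, so n − k + 1 = 6.
Given d = 3, check d ≤ 6: YES.
Slack = (n − k + 1) − d = 3.
The code is NOT MDS (slack = 3 > 0).
Description: the claimed parameters are [23, 18, 3]_13; such a code would be non-MDS.


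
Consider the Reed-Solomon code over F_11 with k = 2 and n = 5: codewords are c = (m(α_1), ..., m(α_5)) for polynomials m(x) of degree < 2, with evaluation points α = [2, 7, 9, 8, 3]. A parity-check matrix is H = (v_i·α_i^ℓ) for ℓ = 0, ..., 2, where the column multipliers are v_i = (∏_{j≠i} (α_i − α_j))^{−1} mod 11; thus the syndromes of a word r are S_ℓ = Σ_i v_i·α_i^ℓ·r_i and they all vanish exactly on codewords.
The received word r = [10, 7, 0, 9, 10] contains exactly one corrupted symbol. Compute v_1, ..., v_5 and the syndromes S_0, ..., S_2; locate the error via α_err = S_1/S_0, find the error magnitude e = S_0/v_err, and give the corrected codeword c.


S = (2, 4, 8), error at position 1, error magnitude e = 2, c = [8, 7, 0, 9, 10].

Step 1: column multipliers v_i = (∏_{j≠i}(α_i − α_j))^{−1} mod 11.
  i = 1 (α = 2): (2−7)(2−9)(2−8)(2−3) = (−5)·(−7)·(−6)·(−1) = 210 ≡ 1, so v_1 = 1^{−1} = 1 (mod 11).
  i = 2 (α = 7): (7−2)(7−9)(7−8)(7−3) = 5·(−2)·(−1)·4 = 40 ≡ 7, so v_2 = 7^{−1} = 8 (mod 11).
  i = 3 (α = 9): (9−2)(9−7)(9−8)(9−3) = 7·2·1·6 = 84 ≡ 7, so v_3 = 7^{−1} = 8 (mod 11).
  i = 4 (α = 8): (8−2)(8−7)(8−9)(8−3) = 6·1·(−1)·5 = −30 ≡ 3, so v_4 = 3^{−1} = 4 (mod 11).
  i = 5 (α = 3): (3−2)(3−7)(3−9)(3−8) = 1·(−4)·(−6)·(−5) = −120 ≡ 1, so v_5 = 1^{−1} = 1 (mod 11).
  v = [1, 8, 8, 4, 1].
Step 2: syndromes of r = [10, 7, 0, 9, 10] (all sums mod 11).
  S_0 = Σ v_i r_i = 1·10 + 8·7 + 8·0 + 4·9 + 1·10 = 112 ≡ 2.
  S_1 = Σ v_i α_i r_i = 1·2·10 + 8·7·7 + 8·9·0 + 4·8·9 + 1·3·10 = 730 ≡ 4.
  α_i^2 mod 11 = [4, 5, 4, 9, 9].
  S_2 = Σ v_i α_i^2 r_i = 1·4·10 + 8·5·7 + 8·4·0 + 4·9·9 + 1·9·10 = 734 ≡ 8.
  S = (2, 4, 8) ≠ 0, so r is not a codeword (an error is present).
Step 3: locate the error. For a single error e at position i, S_ℓ = v_i·e·α_i^ℓ, so α_err = S_1/S_0.
  S_0^{−1} = 2^{−1} = 6 (mod 11), so α_err = 4·6 = 24 ≡ 2 = α_1. Error position i = 1.
  Consistency check: S_2/S_1 = 8·3 = 24 ≡ 2 = α_err ✓ (single-error assumption holds).
Step 4: error magnitude e = S_0/v_1 = S_0·∏_{j≠1}(α_1 − α_j) = 2·1 = 2 ≡ 2 (mod 11).
Step 5: correct position 1: c_1 = r_1 − e = 10 − 2 ≡ 8 (mod 11). Hence c = [8, 7, 0, 9, 10].
  Check: interpolating c through the α_i gives m(x) = 4 + 2·x (degree < 2) with m(α_i) = c_i for every i, so c is indeed a codeword.


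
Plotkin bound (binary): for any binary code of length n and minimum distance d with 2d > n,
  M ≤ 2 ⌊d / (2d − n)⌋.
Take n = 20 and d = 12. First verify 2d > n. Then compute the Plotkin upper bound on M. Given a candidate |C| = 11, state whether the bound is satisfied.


Plotkin bound M ≤ 6; given |C| = 11 > bound (violated).

Check applicability: 2d = 24, n = 20.
2d − n = 4 > 0, so Plotkin applies.
Compute d/(2d−n) = 12/4 ≈ 3.0000.
⌊d/(2d−n)⌋ = 3.
Plotkin bound: M ≤ 2·3 = 6.
Given |C| = 11, check: VIOLATED.
This |C| is above the Plotkin bound, so no binary code with n = 20, d = 12 and 11 codewords exists.


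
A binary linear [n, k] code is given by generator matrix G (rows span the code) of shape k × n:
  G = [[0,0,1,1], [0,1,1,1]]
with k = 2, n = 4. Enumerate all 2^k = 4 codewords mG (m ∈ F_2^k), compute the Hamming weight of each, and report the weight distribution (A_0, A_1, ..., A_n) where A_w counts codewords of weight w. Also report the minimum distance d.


Weight distribution: A_0 = 1, A_1 = 1, A_2 = 1, A_3 = 1. Minimum distance d = 1.

Enumerate all 2^2 = 4 messages m ∈ F_2^2.
For each, compute codeword c = mG in F_2^4, then tally its weight.
  m = 00 → c = 0000, weight = 0.
  m = 10 → c = 0011, weight = 2.
  m = 01 → c = 0111, weight = 3.
  m = 11 → c = 0100, weight = 1.
Tally weights:
  weight 0: 1 codewords.
  weight 1: 1 codewords.
  weight 2: 1 codewords.
  weight 3: 1 codewords.
Minimum distance d = smallest w > 0 with A_w > 0 = 1.
Sanity: Σ A_w = 4 = 2^2 = 4 ✓.


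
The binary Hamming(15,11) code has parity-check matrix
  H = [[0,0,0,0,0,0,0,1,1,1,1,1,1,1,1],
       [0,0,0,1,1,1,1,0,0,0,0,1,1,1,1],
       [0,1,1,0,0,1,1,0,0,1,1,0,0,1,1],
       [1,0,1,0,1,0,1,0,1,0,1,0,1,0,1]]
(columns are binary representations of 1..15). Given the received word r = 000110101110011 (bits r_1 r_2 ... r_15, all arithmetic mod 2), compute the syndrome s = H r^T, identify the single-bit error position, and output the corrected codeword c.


s = (1, 1, 1, 1)^T, error position = 15, corrected codeword c = 000110101110010

Compute s = H r^T mod 2 one row at a time:
  s_1 = 0 + 1 + 1 + 1 + 0 + 0 + 1 + 1 = 5 ≡ 1 (mod 2).
  s_2 = 1 + 1 + 0 + 1 + 0 + 0 + 1 + 1 = 5 ≡ 1 (mod 2).
  s_3 = 0 + 0 + 0 + 1 + 1 + 1 + 1 + 1 = 5 ≡ 1 (mod 2).
  s_4 = 0 + 0 + 1 + 1 + 1 + 1 + 0 + 1 = 5 ≡ 1 (mod 2).
s = (1, 1, 1, 1)^T — this equals column 15 of H (binary 1111), so error is at position 15.
Correct: flip bit 15 of r = 000110101110011 to get c = 000110101110010.


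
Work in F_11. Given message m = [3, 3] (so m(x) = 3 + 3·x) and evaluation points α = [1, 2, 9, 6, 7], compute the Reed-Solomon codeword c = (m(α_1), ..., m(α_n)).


c = [6, 9, 8, 10, 2]

Message polynomial: m(x) = 3 + 3·x (mod 11).
For each evaluation point α_i, compute m(α_i) mod 11:
  α_1 = 1: Horner steps 3 → 6, so m(1) = 6.
  α_2 = 2: Horner steps 3 → 9, so m(2) = 9.
  α_3 = 9: Horner steps 3 → 8, so m(9) = 8.
  α_4 = 6: Horner steps 3 → 10, so m(6) = 10.
  α_5 = 7: Horner steps 3 → 2, so m(7) = 2.
Codeword c = [6, 9, 8, 10, 2] ∈ F_11^5.


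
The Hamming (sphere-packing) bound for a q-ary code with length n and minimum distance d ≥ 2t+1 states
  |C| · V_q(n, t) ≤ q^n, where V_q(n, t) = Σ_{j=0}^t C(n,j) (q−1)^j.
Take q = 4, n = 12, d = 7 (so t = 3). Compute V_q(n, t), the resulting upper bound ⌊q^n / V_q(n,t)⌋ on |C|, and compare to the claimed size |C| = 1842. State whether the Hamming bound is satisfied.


V_q(n, t) = 6571, q^n = 16777216, Hamming bound = 2553, |C| = 1842 ≤ bound (satisfied).

Step 1: Compute V_q(n, t) = Σ_{j=0}^3 C(n, j) (q−1)^j.
  j = 0: C(12,0)·(3)^0 = 1·1 = 1.
  j = 1: C(12,1)·(3)^1 = 12·3 = 36.
  j = 2: C(12,2)·(3)^2 = 66·9 = 594.
  j = 3: C(12,3)·(3)^3 = 220·27 = 5940.
  V_q(n, t) = 1 + 36 + 594 + 5940 = 6571.
Step 2: q^n = 4^12 = 16777216.
Step 3: Hamming bound ⌊q^n / V_q(n,t)⌋ = ⌊16777216/6571⌋ = 2553.
Step 4: Compare |C| = 1842 to 2553: satisfied.
The claimed |C| lies below the Hamming bound.


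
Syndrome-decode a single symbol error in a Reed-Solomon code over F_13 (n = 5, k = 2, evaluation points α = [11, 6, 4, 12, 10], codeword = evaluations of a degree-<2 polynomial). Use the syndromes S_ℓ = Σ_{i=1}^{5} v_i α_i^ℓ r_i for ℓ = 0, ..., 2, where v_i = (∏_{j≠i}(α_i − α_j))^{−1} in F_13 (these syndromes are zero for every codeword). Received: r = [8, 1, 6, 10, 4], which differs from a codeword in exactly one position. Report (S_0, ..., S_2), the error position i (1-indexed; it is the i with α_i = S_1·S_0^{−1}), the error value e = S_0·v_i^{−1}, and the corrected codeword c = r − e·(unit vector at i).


S = (10, 3, 10), error at position 4, error magnitude e = 11, c = [8, 1, 6, 12, 4].

Step 1: column multipliers v_i = (∏_{j≠i}(α_i − α_j))^{−1} mod 13.
  i = 1 (α = 11): (11−6)(11−4)(11−12)(11−10) = 5·7·(−1)·1 = −35 ≡ 4, so v_1 = 4^{−1} = 10 (mod 13).
  i = 2 (α = 6): (6−11)(6−4)(6−12)(6−10) = (−5)·2·(−6)·(−4) = −240 ≡ 7, so v_2 = 7^{−1} = 2 (mod 13).
  i = 3 (α = 4): (4−11)(4−6)(4−12)(4−10) = (−7)·(−2)·(−8)·(−6) = 672 ≡ 9, so v_3 = 9^{−1} = 3 (mod 13).
  i = 4 (α = 12): (12−11)(12−6)(12−4)(12−10) = 1·6·8·2 = 96 ≡ 5, so v_4 = 5^{−1} = 8 (mod 13).
  i = 5 (α = 10): (10−11)(10−6)(10−4)(10−12) = (−1)·4·6·(−2) = 48 ≡ 9, so v_5 = 9^{−1} = 3 (mod 13).
  v = [10, 2, 3, 8, 3].
Step 2: syndromes of r = [8, 1, 6, 10, 4] (all sums mod 13).
  S_0 = Σ v_i r_i = 10·8 + 2·1 + 3·6 + 8·10 + 3·4 = 192 ≡ 10.
  S_1 = Σ v_i α_i r_i = 10·11·8 + 2·6·1 + 3·4·6 + 8·12·10 + 3·10·4 = 2044 ≡ 3.
  α_i^2 mod 13 = [4, 10, 3, 1, 9].
  S_2 = Σ v_i α_i^2 r_i = 10·4·8 + 2·10·1 + 3·3·6 + 8·1·10 + 3·9·4 = 582 ≡ 10.
  S = (10, 3, 10) ≠ 0, so r is not a codeword (an error is present).
Step 3: locate the error. For a single error e at position i, S_ℓ = v_i·e·α_i^ℓ, so α_err = S_1/S_0.
  S_0^{−1} = 10^{−1} = 4 (mod 13), so α_err = 3·4 = 12 ≡ 12 = α_4. Error position i = 4.
  Consistency check: S_2/S_1 = 10·9 = 90 ≡ 12 = α_err ✓ (single-error assumption holds).
Step 4: error magnitude e = S_0/v_4 = S_0·∏_{j≠4}(α_4 − α_j) = 10·5 = 50 ≡ 11 (mod 13).
Step 5: correct position 4: c_4 = r_4 − e = 10 − 11 ≡ 12 (mod 13). Hence c = [8, 1, 6, 12, 4].
  Check: interpolating c through the α_i gives m(x) = 3 + 4·x (degree < 2) with m(α_i) = c_i for every i, so c is indeed a codeword.


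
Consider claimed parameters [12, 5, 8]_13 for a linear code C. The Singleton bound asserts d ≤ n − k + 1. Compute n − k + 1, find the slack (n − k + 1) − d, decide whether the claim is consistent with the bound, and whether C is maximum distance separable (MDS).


Singleton RHS = n − k + 1 = 8, slack = 0, bound satisfied, MDS.

Singleton bound: d ≤ n − k + 1.
Here n = 12, k = 5, so n − k + 1 = 8.
Given d = 8, check d ≤ 8: YES.
Slack = (n − k + 1) − d = 0.
The code is MDS (slack = 0).
Description: the claimed parameters are [12, 5, 8]_13; such a code would be MDS (meets Singleton bound).


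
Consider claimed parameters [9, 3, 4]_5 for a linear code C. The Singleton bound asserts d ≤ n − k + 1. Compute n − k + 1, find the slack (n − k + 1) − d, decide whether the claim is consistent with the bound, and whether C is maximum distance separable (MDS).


Singleton RHS = n − k + 1 = 7, slack = 3, bound satisfied, not MDS.

Singleton bound: d ≤ n − k + 1.
Here n = 9, k = 3, so n − k + 1 = 7.
Given d = 4, check d ≤ 7: YES.
Slack = (n − k + 1) − d = 3.
The code is NOT MDS (slack = 3 > 0).
Description: the claimed parameters are [9, 3, 4]_5; such a code would be non-MDS.


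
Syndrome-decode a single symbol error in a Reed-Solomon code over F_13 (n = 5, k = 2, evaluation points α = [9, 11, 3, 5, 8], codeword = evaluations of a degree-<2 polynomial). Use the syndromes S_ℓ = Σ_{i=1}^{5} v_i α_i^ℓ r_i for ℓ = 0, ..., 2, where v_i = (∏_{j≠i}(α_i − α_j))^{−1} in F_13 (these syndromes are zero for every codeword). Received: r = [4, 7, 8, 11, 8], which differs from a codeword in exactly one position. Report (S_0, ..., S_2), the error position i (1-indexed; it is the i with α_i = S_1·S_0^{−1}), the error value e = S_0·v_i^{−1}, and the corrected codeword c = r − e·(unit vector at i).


S = (2, 3, 11), error at position 5, error magnitude e = 12, c = [4, 7, 8, 11, 9].

Step 1: column multipliers v_i = (∏_{j≠i}(α_i − α_j))^{−1} mod 13.
  i = 1 (α = 9): (9−11)(9−3)(9−5)(9−8) = (−2)·6·4·1 = −48 ≡ 4, so v_1 = 4^{−1} = 10 (mod 13).
  i = 2 (α = 11): (11−9)(11−3)(11−5)(11−8) = 2·8·6·3 = 288 ≡ 2, so v_2 = 2^{−1} = 7 (mod 13).
  i = 3 (α = 3): (3−9)(3−11)(3−5)(3−8) = (−6)·(−8)·(−2)·(−5) = 480 ≡ 12, so v_3 = 12^{−1} = 12 (mod 13).
  i = 4 (α = 5): (5−9)(5−11)(5−3)(5−8) = (−4)·(−6)·2·(−3) = −144 ≡ 12, so v_4 = 12^{−1} = 12 (mod 13).
  i = 5 (α = 8): (8−9)(8−11)(8−3)(8−5) = (−1)·(−3)·5·3 = 45 ≡ 6, so v_5 = 6^{−1} = 11 (mod 13).
  v = [10, 7, 12, 12, 11].
Step 2: syndromes of r = [4, 7, 8, 11, 8] (all sums mod 13).
  S_0 = Σ v_i r_i = 10·4 + 7·7 + 12·8 + 12·11 + 11·8 = 405 ≡ 2.
  S_1 = Σ v_i α_i r_i = 10·9·4 + 7·11·7 + 12·3·8 + 12·5·11 + 11·8·8 = 2551 ≡ 3.
  α_i^2 mod 13 = [3, 4, 9, 12, 12].
  S_2 = Σ v_i α_i^2 r_i = 10·3·4 + 7·4·7 + 12·9·8 + 12·12·11 + 11·12·8 = 3820 ≡ 11.
  S = (2, 3, 11) ≠ 0, so r is not a codeword (an error is present).
Step 3: locate the error. For a single error e at position i, S_ℓ = v_i·e·α_i^ℓ, so α_err = S_1/S_0.
  S_0^{−1} = 2^{−1} = 7 (mod 13), so α_err = 3·7 = 21 ≡ 8 = α_5. Error position i = 5.
  Consistency check: S_2/S_1 = 11·9 = 99 ≡ 8 = α_err ✓ (single-error assumption holds).
Step 4: error magnitude e = S_0/v_5 = S_0·∏_{j≠5}(α_5 − α_j) = 2·6 = 12 ≡ 12 (mod 13).
Step 5: correct position 5: c_5 = r_5 − e = 8 − 12 ≡ 9 (mod 13). Hence c = [4, 7, 8, 11, 9].
  Check: interpolating c through the α_i gives m(x) = 10 + 8·x (degree < 2) with m(α_i) = c_i for every i, so c is indeed a codeword.


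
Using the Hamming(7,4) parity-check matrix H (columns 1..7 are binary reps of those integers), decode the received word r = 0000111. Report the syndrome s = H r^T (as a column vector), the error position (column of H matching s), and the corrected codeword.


s = (1, 0, 0)^T, error position = 4, corrected codeword c = 0001111

Compute s = H r^T mod 2 one row at a time:
  s_1 = 0 + 1 + 1 + 1 = 3 ≡ 1 (mod 2).
  s_2 = 0 + 0 + 1 + 1 = 2 ≡ 0 (mod 2).
  s_3 = 0 + 0 + 1 + 1 = 2 ≡ 0 (mod 2).
s = (1, 0, 0)^T — this equals column 4 of H (binary 100), so error is at position 4.
Correct: flip bit 4 of r = 0000111 to get c = 0001111.


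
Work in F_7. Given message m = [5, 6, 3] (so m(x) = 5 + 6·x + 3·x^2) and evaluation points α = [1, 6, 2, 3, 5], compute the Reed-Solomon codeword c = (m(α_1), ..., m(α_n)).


c = [0, 2, 1, 1, 5]

Message polynomial: m(x) = 5 + 6·x + 3·x^2 (mod 7).
For each evaluation point α_i, compute m(α_i) mod 7:
  α_1 = 1: Horner steps 3 → 2 → 0, so m(1) = 0.
  α_2 = 6: Horner steps 3 → 3 → 2, so m(6) = 2.
  α_3 = 2: Horner steps 3 → 5 → 1, so m(2) = 1.
  α_4 = 3: Horner steps 3 → 1 → 1, so m(3) = 1.
  α_5 = 5: Horner steps 3 → 0 → 5, so m(5) = 5.
Codeword c = [0, 2, 1, 1, 5] ∈ F_7^5.


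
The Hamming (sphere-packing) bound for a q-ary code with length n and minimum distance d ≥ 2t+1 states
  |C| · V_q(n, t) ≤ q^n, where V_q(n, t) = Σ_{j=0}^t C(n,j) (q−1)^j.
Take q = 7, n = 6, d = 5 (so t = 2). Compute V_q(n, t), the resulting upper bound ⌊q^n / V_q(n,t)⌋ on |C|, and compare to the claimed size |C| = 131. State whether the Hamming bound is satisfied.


V_q(n, t) = 577, q^n = 117649, Hamming bound = 203, |C| = 131 ≤ bound (satisfied).

Step 1: Compute V_q(n, t) = Σ_{j=0}^2 C(n, j) (q−1)^j.
  j = 0: C(6,0)·(6)^0 = 1·1 = 1.
  j = 1: C(6,1)·(6)^1 = 6·6 = 36.
  j = 2: C(6,2)·(6)^2 = 15·36 = 540.
  V_q(n, t) = 1 + 36 + 540 = 577.
Step 2: q^n = 7^6 = 117649.
Step 3: Hamming bound ⌊q^n / V_q(n,t)⌋ = ⌊117649/577⌋ = 203.
Step 4: Compare |C| = 131 to 203: satisfied.
The claimed |C| lies below the Hamming bound.


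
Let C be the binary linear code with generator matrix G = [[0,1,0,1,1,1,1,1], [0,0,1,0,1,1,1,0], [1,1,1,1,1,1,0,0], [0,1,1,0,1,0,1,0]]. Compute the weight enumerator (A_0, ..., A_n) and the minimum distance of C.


Weight distribution: A_0 = 1, A_2 = 1, A_4 = 11, A_6 = 3. Minimum distance d = 2.

Enumerate all 2^4 = 16 messages m ∈ F_2^4.
For each, compute codeword c = mG in F_2^8, then tally its weight.
  m = 0000 → c = 00000000, weight = 0.
  m = 1000 → c = 01011111, weight = 6.
  m = 0100 → c = 00101110, weight = 4.
  m = 1100 → c = 01110001, weight = 4.
  m = 0010 → c = 11111100, weight = 6.
  m = 1010 → c = 10100011, weight = 4.
  m = 0110 → c = 11010010, weight = 4.
  m = 1110 → c = 10001101, weight = 4.
  m = 0001 → c = 01101010, weight = 4.
  m = 1001 → c = 00110101, weight = 4.
  m = 0101 → c = 01000100, weight = 2.
  m = 1101 → c = 00011011, weight = 4.
  m = 0011 → c = 10010110, weight = 4.
  m = 1011 → c = 11001001, weight = 4.
  m = 0111 → c = 10111000, weight = 4.
  m = 1111 → c = 11100111, weight = 6.
Tally weights:
  weight 0: 1 codewords.
  weight 2: 1 codewords.
  weight 4: 11 codewords.
  weight 6: 3 codewords.
Minimum distance d = smallest w > 0 with A_w > 0 = 2.
Sanity: Σ A_w = 16 = 2^4 = 16 ✓.


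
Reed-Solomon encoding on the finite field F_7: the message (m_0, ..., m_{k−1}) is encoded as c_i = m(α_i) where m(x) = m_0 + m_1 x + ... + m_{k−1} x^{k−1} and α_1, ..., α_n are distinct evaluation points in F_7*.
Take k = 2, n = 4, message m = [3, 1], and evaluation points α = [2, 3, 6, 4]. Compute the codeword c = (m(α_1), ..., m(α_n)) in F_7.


c = [5, 6, 2, 0]

Message polynomial: m(x) = 3 + 1·x (mod 7).
For each evaluation point α_i, compute m(α_i) mod 7:
  α_1 = 2: Horner steps 1 → 5, so m(2) = 5.
  α_2 = 3: Horner steps 1 → 6, so m(3) = 6.
  α_3 = 6: Horner steps 1 → 2, so m(6) = 2.
  α_4 = 4: Horner steps 1 → 0, so m(4) = 0.
Codeword c = [5, 6, 2, 0] ∈ F_7^4.


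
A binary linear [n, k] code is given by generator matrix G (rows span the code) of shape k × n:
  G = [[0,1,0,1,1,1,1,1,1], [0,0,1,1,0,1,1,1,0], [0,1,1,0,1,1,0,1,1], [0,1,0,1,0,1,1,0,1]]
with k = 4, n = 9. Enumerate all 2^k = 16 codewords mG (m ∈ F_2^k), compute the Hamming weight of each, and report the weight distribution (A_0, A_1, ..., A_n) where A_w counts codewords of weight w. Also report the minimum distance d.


Weight distribution: A_0 = 1, A_2 = 3, A_3 = 1, A_4 = 3, A_5 = 6, A_6 = 1, A_7 = 1. Minimum distance d = 2.

Enumerate all 2^4 = 16 messages m ∈ F_2^4.
For each, compute codeword c = mG in F_2^9, then tally its weight.
  m = 0000 → c = 000000000, weight = 0.
  m = 1000 → c = 010111111, weight = 7.
  m = 0100 → c = 001101110, weight = 5.
  m = 1100 → c = 011010001, weight = 4.
  m = 0010 → c = 011011011, weight = 6.
  m = 1010 → c = 001100100, weight = 3.
  m = 0110 → c = 010110101, weight = 5.
  m = 1110 → c = 000001010, weight = 2.
  m = 0001 → c = 010101101, weight = 5.
  m = 1001 → c = 000010010, weight = 2.
  m = 0101 → c = 011000011, weight = 4.
  m = 1101 → c = 001111100, weight = 5.
  m = 0011 → c = 001110110, weight = 5.
  m = 1011 → c = 011001001, weight = 4.
  m = 0111 → c = 000011000, weight = 2.
  m = 1111 → c = 010100111, weight = 5.
Tally weights:
  weight 0: 1 codewords.
  weight 2: 3 codewords.
  weight 3: 1 codewords.
  weight 4: 3 codewords.
  weight 5: 6 codewords.
  weight 6: 1 codewords.
  weight 7: 1 codewords.
Minimum distance d = smallest w > 0 with A_w > 0 = 2.
Sanity: Σ A_w = 16 = 2^4 = 16 ✓.


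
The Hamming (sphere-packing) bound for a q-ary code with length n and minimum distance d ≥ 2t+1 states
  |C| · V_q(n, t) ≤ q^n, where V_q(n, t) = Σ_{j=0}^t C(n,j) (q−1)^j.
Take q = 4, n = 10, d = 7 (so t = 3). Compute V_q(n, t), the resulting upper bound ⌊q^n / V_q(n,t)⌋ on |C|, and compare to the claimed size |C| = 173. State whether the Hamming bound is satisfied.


V_q(n, t) = 3676, q^n = 1048576, Hamming bound = 285, |C| = 173 ≤ bound (satisfied).

Step 1: Compute V_q(n, t) = Σ_{j=0}^3 C(n, j) (q−1)^j.
  j = 0: C(10,0)·(3)^0 = 1·1 = 1.
  j = 1: C(10,1)·(3)^1 = 10·3 = 30.
  j = 2: C(10,2)·(3)^2 = 45·9 = 405.
  j = 3: C(10,3)·(3)^3 = 120·27 = 3240.
  V_q(n, t) = 1 + 30 + 405 + 3240 = 3676.
Step 2: q^n = 4^10 = 1048576.
Step 3: Hamming bound ⌊q^n / V_q(n,t)⌋ = ⌊1048576/3676⌋ = 285.
Step 4: Compare |C| = 173 to 285: satisfied.
The claimed |C| lies below the Hamming bound.


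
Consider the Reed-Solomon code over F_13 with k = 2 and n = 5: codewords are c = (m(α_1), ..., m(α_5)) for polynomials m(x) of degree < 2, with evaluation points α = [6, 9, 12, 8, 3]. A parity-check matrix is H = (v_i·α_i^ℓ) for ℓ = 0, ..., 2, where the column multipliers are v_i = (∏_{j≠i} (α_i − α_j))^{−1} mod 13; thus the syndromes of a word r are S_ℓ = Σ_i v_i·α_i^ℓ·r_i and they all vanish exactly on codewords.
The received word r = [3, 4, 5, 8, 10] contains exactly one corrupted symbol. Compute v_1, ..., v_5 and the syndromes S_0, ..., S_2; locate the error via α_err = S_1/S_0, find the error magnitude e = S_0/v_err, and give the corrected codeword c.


S = (2, 6, 5), error at position 5, error magnitude e = 8, c = [3, 4, 5, 8, 2].

Step 1: column multipliers v_i = (∏_{j≠i}(α_i − α_j))^{−1} mod 13.
  i = 1 (α = 6): (6−9)(6−12)(6−8)(6−3) = (−3)·(−6)·(−2)·3 = −108 ≡ 9, so v_1 = 9^{−1} = 3 (mod 13).
  i = 2 (α = 9): (9−6)(9−12)(9−8)(9−3) = 3·(−3)·1·6 = −54 ≡ 11, so v_2 = 11^{−1} = 6 (mod 13).
  i = 3 (α = 12): (12−6)(12−9)(12−8)(12−3) = 6·3·4·9 = 648 ≡ 11, so v_3 = 11^{−1} = 6 (mod 13).
  i = 4 (α = 8): (8−6)(8−9)(8−12)(8−3) = 2·(−1)·(−4)·5 = 40 ≡ 1, so v_4 = 1^{−1} = 1 (mod 13).
  i = 5 (α = 3): (3−6)(3−9)(3−12)(3−8) = (−3)·(−6)·(−9)·(−5) = 810 ≡ 4, so v_5 = 4^{−1} = 10 (mod 13).
  v = [3, 6, 6, 1, 10].
Step 2: syndromes of r = [3, 4, 5, 8, 10] (all sums mod 13).
  S_0 = Σ v_i r_i = 3·3 + 6·4 + 6·5 + 1·8 + 10·10 = 171 ≡ 2.
  S_1 = Σ v_i α_i r_i = 3·6·3 + 6·9·4 + 6·12·5 + 1·8·8 + 10·3·10 = 994 ≡ 6.
  α_i^2 mod 13 = [10, 3, 1, 12, 9].
  S_2 = Σ v_i α_i^2 r_i = 3·10·3 + 6·3·4 + 6·1·5 + 1·12·8 + 10·9·10 = 1188 ≡ 5.
  S = (2, 6, 5) ≠ 0, so r is not a codeword (an error is present).
Step 3: locate the error. For a single error e at position i, S_ℓ = v_i·e·α_i^ℓ, so α_err = S_1/S_0.
  S_0^{−1} = 2^{−1} = 7 (mod 13), so α_err = 6·7 = 42 ≡ 3 = α_5. Error position i = 5.
  Consistency check: S_2/S_1 = 5·11 = 55 ≡ 3 = α_err ✓ (single-error assumption holds).
Step 4: error magnitude e = S_0/v_5 = S_0·∏_{j≠5}(α_5 − α_j) = 2·4 = 8 ≡ 8 (mod 13).
Step 5: correct position 5: c_5 = r_5 − e = 10 − 8 ≡ 2 (mod 13). Hence c = [3, 4, 5, 8, 2].
  Check: interpolating c through the α_i gives m(x) = 1 + 9·x (degree < 2) with m(α_i) = c_i for every i, so c is indeed a codeword.


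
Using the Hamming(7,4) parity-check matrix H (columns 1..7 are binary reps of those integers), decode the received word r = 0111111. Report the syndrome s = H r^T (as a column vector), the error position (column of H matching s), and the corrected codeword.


s = (0, 0, 1)^T, error position = 1, corrected codeword c = 1111111

Compute s = H r^T mod 2 one row at a time:
  s_1 = 1 + 1 + 1 + 1 = 4 ≡ 0 (mod 2).
  s_2 = 1 + 1 + 1 + 1 = 4 ≡ 0 (mod 2).
  s_3 = 0 + 1 + 1 + 1 = 3 ≡ 1 (mod 2).
s = (0, 0, 1)^T — this equals column 1 of H (binary 001), so error is at position 1.
Correct: flip bit 1 of r = 0111111 to get c = 1111111.


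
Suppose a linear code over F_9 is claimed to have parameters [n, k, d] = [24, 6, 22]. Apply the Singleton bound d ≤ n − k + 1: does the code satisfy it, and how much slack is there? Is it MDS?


Singleton RHS = n − k + 1 = 19, slack = -3, bound violated (no such code; not MDS).

Singleton bound: d ≤ n − k + 1.
Here n = 24, k = 6, so n − k + 1 = 19.
Given d = 22, check d ≤ 19: NO.
Slack = (n − k + 1) − d = -3.
The slack is negative: d = 22 exceeds n − k + 1 = 19 by 3, so the Singleton bound is violated and no linear [24, 6, 22]_9 code can exist. In particular it is not MDS (MDS requires d = n − k + 1 exactly).
Description: the claimed parameters are [24, 6, 22]_9; such a code would be impossible (violates the Singleton bound).


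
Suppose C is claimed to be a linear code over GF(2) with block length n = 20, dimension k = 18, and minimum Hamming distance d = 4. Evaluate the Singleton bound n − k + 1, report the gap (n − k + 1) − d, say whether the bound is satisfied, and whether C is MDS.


Singleton RHS = n − k + 1 = 3, slack = -1, bound violated (no such code; not MDS).

Singleton bound: d ≤ n − k + 1.
Here n = 20, k = 18, so n − k + 1 = 3.
Given d = 4, check d ≤ 3: NO.
Slack = (n − k + 1) − d = -1.
The slack is negative: d = 4 exceeds n − k + 1 = 3 by 1, so the Singleton bound is violated and no linear [20, 18, 4]_2 code can exist. In particular it is not MDS (MDS requires d = n − k + 1 exactly).
Description: the claimed parameters are [20, 18, 4]_2; such a code would be impossible (violates the Singleton bound).


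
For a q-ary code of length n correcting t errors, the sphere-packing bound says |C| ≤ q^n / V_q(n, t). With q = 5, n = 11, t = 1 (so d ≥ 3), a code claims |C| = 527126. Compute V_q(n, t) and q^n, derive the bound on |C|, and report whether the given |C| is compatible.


V_q(n, t) = 45, q^n = 48828125, Hamming bound = 1085069, |C| = 527126 ≤ bound (satisfied).

Step 1: Compute V_q(n, t) = Σ_{j=0}^1 C(n, j) (q−1)^j.
  j = 0: C(11,0)·(4)^0 = 1·1 = 1.
  j = 1: C(11,1)·(4)^1 = 11·4 = 44.
  V_q(n, t) = 1 + 44 = 45.
Step 2: q^n = 5^11 = 48828125.
Step 3: Hamming bound ⌊q^n / V_q(n,t)⌋ = ⌊48828125/45⌋ = 1085069.
Step 4: Compare |C| = 527126 to 1085069: satisfied.
The claimed |C| lies below the Hamming bound.


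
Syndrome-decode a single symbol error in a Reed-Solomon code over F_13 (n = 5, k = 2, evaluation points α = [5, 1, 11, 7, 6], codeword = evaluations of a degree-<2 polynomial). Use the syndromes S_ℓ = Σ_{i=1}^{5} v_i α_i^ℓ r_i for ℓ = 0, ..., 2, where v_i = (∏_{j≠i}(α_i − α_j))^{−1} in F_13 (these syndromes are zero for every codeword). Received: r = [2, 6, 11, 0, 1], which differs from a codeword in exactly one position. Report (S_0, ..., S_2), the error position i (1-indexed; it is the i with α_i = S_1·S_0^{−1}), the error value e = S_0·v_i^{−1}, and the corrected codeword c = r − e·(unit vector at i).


S = (7, 12, 2), error at position 3, error magnitude e = 2, c = [2, 6, 9, 0, 1].

Step 1: column multipliers v_i = (∏_{j≠i}(α_i − α_j))^{−1} mod 13.
  i = 1 (α = 5): (5−1)(5−11)(5−7)(5−6) = 4·(−6)·(−2)·(−1) = −48 ≡ 4, so v_1 = 4^{−1} = 10 (mod 13).
  i = 2 (α = 1): (1−5)(1−11)(1−7)(1−6) = (−4)·(−10)·(−6)·(−5) = 1200 ≡ 4, so v_2 = 4^{−1} = 10 (mod 13).
  i = 3 (α = 11): (11−5)(11−1)(11−7)(11−6) = 6·10·4·5 = 1200 ≡ 4, so v_3 = 4^{−1} = 10 (mod 13).
  i = 4 (α = 7): (7−5)(7−1)(7−11)(7−6) = 2·6·(−4)·1 = −48 ≡ 4, so v_4 = 4^{−1} = 10 (mod 13).
  i = 5 (α = 6): (6−5)(6−1)(6−11)(6−7) = 1·5·(−5)·(−1) = 25 ≡ 12, so v_5 = 12^{−1} = 12 (mod 13).
  v = [10, 10, 10, 10, 12].
Step 2: syndromes of r = [2, 6, 11, 0, 1] (all sums mod 13).
  S_0 = Σ v_i r_i = 10·2 + 10·6 + 10·11 + 10·0 + 12·1 = 202 ≡ 7.
  S_1 = Σ v_i α_i r_i = 10·5·2 + 10·1·6 + 10·11·11 + 10·7·0 + 12·6·1 = 1442 ≡ 12.
  α_i^2 mod 13 = [12, 1, 4, 10, 10].
  S_2 = Σ v_i α_i^2 r_i = 10·12·2 + 10·1·6 + 10·4·11 + 10·10·0 + 12·10·1 = 860 ≡ 2.
  S = (7, 12, 2) ≠ 0, so r is not a codeword (an error is present).
Step 3: locate the error. For a single error e at position i, S_ℓ = v_i·e·α_i^ℓ, so α_err = S_1/S_0.
  S_0^{−1} = 7^{−1} = 2 (mod 13), so α_err = 12·2 = 24 ≡ 11 = α_3. Error position i = 3.
  Consistency check: S_2/S_1 = 2·12 = 24 ≡ 11 = α_err ✓ (single-error assumption holds).
Step 4: error magnitude e = S_0/v_3 = S_0·∏_{j≠3}(α_3 − α_j) = 7·4 = 28 ≡ 2 (mod 13).
Step 5: correct position 3: c_3 = r_3 − e = 11 − 2 ≡ 9 (mod 13). Hence c = [2, 6, 9, 0, 1].
  Check: interpolating c through the α_i gives m(x) = 7 + 12·x (degree < 2) with m(α_i) = c_i for every i, so c is indeed a codeword.


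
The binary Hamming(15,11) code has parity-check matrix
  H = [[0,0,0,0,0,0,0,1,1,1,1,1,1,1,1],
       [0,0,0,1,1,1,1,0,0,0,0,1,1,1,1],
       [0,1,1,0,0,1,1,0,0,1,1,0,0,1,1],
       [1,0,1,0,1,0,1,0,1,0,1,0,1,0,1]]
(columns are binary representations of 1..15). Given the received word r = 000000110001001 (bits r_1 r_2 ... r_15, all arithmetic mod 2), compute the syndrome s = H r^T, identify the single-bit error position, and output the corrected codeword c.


s = (1, 1, 0, 0)^T, error position = 12, corrected codeword c = 000000110000001

Compute s = H r^T mod 2 one row at a time:
  s_1 = 1 + 0 + 0 + 0 + 1 + 0 + 0 + 1 = 3 ≡ 1 (mod 2).
  s_2 = 0 + 0 + 0 + 1 + 1 + 0 + 0 + 1 = 3 ≡ 1 (mod 2).
  s_3 = 0 + 0 + 0 + 1 + 0 + 0 + 0 + 1 = 2 ≡ 0 (mod 2).
  s_4 = 0 + 0 + 0 + 1 + 0 + 0 + 0 + 1 = 2 ≡ 0 (mod 2).
s = (1, 1, 0, 0)^T — this equals column 12 of H (binary 1100), so error is at position 12.
Correct: flip bit 12 of r = 000000110001001 to get c = 000000110000001.


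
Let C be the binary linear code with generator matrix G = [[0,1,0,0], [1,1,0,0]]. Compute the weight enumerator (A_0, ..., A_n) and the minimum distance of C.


Weight distribution: A_0 = 1, A_1 = 2, A_2 = 1. Minimum distance d = 1.

Enumerate all 2^2 = 4 messages m ∈ F_2^2.
For each, compute codeword c = mG in F_2^4, then tally its weight.
  m = 00 → c = 0000, weight = 0.
  m = 10 → c = 0100, weight = 1.
  m = 01 → c = 1100, weight = 2.
  m = 11 → c = 1000, weight = 1.
Tally weights:
  weight 0: 1 codewords.
  weight 1: 2 codewords.
  weight 2: 1 codewords.
Minimum distance d = smallest w > 0 with A_w > 0 = 1.
Sanity: Σ A_w = 4 = 2^2 = 4 ✓.


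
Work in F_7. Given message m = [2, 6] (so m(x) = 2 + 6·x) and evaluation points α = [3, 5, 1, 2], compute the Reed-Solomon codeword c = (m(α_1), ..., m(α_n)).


c = [6, 4, 1, 0]

Message polynomial: m(x) = 2 + 6·x (mod 7).
For each evaluation point α_i, compute m(α_i) mod 7:
  α_1 = 3: Horner steps 6 → 6, so m(3) = 6.
  α_2 = 5: Horner steps 6 → 4, so m(5) = 4.
  α_3 = 1: Horner steps 6 → 1, so m(1) = 1.
  α_4 = 2: Horner steps 6 → 0, so m(2) = 0.
Codeword c = [6, 4, 1, 0] ∈ F_7^4.


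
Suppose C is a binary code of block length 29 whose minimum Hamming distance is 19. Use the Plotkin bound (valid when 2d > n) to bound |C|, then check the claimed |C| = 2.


Plotkin bound M ≤ 4; given |C| = 2 ≤ bound (satisfied).

Check applicability: 2d = 38, n = 29.
2d − n = 9 > 0, so Plotkin applies.
Compute d/(2d−n) = 19/9 ≈ 2.1111.
⌊d/(2d−n)⌋ = 2.
Plotkin bound: M ≤ 2·2 = 4.
Given |C| = 2, check: satisfied.
This |C| is below the Plotkin bound.


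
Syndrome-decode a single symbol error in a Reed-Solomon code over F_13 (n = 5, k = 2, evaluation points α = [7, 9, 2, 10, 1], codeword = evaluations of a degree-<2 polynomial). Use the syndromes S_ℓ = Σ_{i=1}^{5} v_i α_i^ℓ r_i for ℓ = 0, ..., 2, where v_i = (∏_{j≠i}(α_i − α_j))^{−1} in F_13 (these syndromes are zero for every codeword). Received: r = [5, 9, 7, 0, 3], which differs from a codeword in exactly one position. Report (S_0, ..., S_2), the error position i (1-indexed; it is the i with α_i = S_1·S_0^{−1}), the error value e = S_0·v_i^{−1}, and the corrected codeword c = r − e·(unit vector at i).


S = (11, 12, 6), error at position 1, error magnitude e = 4, c = [1, 9, 7, 0, 3].

Step 1: column multipliers v_i = (∏_{j≠i}(α_i − α_j))^{−1} mod 13.
  i = 1 (α = 7): (7−9)(7−2)(7−10)(7−1) = (−2)·5·(−3)·6 = 180 ≡ 11, so v_1 = 11^{−1} = 6 (mod 13).
  i = 2 (α = 9): (9−7)(9−2)(9−10)(9−1) = 2·7·(−1)·8 = −112 ≡ 5, so v_2 = 5^{−1} = 8 (mod 13).
  i = 3 (α = 2): (2−7)(2−9)(2−10)(2−1) = (−5)·(−7)·(−8)·1 = −280 ≡ 6, so v_3 = 6^{−1} = 11 (mod 13).
  i = 4 (α = 10): (10−7)(10−9)(10−2)(10−1) = 3·1·8·9 = 216 ≡ 8, so v_4 = 8^{−1} = 5 (mod 13).
  i = 5 (α = 1): (1−7)(1−9)(1−2)(1−10) = (−6)·(−8)·(−1)·(−9) = 432 ≡ 3, so v_5 = 3^{−1} = 9 (mod 13).
  v = [6, 8, 11, 5, 9].
Step 2: syndromes of r = [5, 9, 7, 0, 3] (all sums mod 13).
  S_0 = Σ v_i r_i = 6·5 + 8·9 + 11·7 + 5·0 + 9·3 = 206 ≡ 11.
  S_1 = Σ v_i α_i r_i = 6·7·5 + 8·9·9 + 11·2·7 + 5·10·0 + 9·1·3 = 1039 ≡ 12.
  α_i^2 mod 13 = [10, 3, 4, 9, 1].
  S_2 = Σ v_i α_i^2 r_i = 6·10·5 + 8·3·9 + 11·4·7 + 5·9·0 + 9·1·3 = 851 ≡ 6.
  S = (11, 12, 6) ≠ 0, so r is not a codeword (an error is present).
Step 3: locate the error. For a single error e at position i, S_ℓ = v_i·e·α_i^ℓ, so α_err = S_1/S_0.
  S_0^{−1} = 11^{−1} = 6 (mod 13), so α_err = 12·6 = 72 ≡ 7 = α_1. Error position i = 1.
  Consistency check: S_2/S_1 = 6·12 = 72 ≡ 7 = α_err ✓ (single-error assumption holds).
Step 4: error magnitude e = S_0/v_1 = S_0·∏_{j≠1}(α_1 − α_j) = 11·11 = 121 ≡ 4 (mod 13).
Step 5: correct position 1: c_1 = r_1 − e = 5 − 4 ≡ 1 (mod 13). Hence c = [1, 9, 7, 0, 3].
  Check: interpolating c through the α_i gives m(x) = 12 + 4·x (degree < 2) with m(α_i) = c_i for every i, so c is indeed a codeword.


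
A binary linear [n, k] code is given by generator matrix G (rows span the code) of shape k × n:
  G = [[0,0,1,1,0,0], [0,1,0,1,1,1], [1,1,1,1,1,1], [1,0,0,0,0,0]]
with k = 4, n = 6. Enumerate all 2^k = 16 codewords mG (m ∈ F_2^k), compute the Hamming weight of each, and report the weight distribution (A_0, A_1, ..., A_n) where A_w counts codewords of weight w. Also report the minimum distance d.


Weight distribution: A_0 = 1, A_1 = 3, A_2 = 3, A_3 = 2, A_4 = 3, A_5 = 3, A_6 = 1. Minimum distance d = 1.

Enumerate all 2^4 = 16 messages m ∈ F_2^4.
For each, compute codeword c = mG in F_2^6, then tally its weight.
  m = 0000 → c = 000000, weight = 0.
  m = 1000 → c = 001100, weight = 2.
  m = 0100 → c = 010111, weight = 4.
  m = 1100 → c = 011011, weight = 4.
  m = 0010 → c = 111111, weight = 6.
  m = 1010 → c = 110011, weight = 4.
  m = 0110 → c = 101000, weight = 2.
  m = 1110 → c = 100100, weight = 2.
  m = 0001 → c = 100000, weight = 1.
  m = 1001 → c = 101100, weight = 3.
  m = 0101 → c = 110111, weight = 5.
  m = 1101 → c = 111011, weight = 5.
  m = 0011 → c = 011111, weight = 5.
  m = 1011 → c = 010011, weight = 3.
  m = 0111 → c = 001000, weight = 1.
  m = 1111 → c = 000100, weight = 1.
Tally weights:
  weight 0: 1 codewords.
  weight 1: 3 codewords.
  weight 2: 3 codewords.
  weight 3: 2 codewords.
  weight 4: 3 codewords.
  weight 5: 3 codewords.
  weight 6: 1 codewords.
Minimum distance d = smallest w > 0 with A_w > 0 = 1.
Sanity: Σ A_w = 16 = 2^4 = 16 ✓.
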